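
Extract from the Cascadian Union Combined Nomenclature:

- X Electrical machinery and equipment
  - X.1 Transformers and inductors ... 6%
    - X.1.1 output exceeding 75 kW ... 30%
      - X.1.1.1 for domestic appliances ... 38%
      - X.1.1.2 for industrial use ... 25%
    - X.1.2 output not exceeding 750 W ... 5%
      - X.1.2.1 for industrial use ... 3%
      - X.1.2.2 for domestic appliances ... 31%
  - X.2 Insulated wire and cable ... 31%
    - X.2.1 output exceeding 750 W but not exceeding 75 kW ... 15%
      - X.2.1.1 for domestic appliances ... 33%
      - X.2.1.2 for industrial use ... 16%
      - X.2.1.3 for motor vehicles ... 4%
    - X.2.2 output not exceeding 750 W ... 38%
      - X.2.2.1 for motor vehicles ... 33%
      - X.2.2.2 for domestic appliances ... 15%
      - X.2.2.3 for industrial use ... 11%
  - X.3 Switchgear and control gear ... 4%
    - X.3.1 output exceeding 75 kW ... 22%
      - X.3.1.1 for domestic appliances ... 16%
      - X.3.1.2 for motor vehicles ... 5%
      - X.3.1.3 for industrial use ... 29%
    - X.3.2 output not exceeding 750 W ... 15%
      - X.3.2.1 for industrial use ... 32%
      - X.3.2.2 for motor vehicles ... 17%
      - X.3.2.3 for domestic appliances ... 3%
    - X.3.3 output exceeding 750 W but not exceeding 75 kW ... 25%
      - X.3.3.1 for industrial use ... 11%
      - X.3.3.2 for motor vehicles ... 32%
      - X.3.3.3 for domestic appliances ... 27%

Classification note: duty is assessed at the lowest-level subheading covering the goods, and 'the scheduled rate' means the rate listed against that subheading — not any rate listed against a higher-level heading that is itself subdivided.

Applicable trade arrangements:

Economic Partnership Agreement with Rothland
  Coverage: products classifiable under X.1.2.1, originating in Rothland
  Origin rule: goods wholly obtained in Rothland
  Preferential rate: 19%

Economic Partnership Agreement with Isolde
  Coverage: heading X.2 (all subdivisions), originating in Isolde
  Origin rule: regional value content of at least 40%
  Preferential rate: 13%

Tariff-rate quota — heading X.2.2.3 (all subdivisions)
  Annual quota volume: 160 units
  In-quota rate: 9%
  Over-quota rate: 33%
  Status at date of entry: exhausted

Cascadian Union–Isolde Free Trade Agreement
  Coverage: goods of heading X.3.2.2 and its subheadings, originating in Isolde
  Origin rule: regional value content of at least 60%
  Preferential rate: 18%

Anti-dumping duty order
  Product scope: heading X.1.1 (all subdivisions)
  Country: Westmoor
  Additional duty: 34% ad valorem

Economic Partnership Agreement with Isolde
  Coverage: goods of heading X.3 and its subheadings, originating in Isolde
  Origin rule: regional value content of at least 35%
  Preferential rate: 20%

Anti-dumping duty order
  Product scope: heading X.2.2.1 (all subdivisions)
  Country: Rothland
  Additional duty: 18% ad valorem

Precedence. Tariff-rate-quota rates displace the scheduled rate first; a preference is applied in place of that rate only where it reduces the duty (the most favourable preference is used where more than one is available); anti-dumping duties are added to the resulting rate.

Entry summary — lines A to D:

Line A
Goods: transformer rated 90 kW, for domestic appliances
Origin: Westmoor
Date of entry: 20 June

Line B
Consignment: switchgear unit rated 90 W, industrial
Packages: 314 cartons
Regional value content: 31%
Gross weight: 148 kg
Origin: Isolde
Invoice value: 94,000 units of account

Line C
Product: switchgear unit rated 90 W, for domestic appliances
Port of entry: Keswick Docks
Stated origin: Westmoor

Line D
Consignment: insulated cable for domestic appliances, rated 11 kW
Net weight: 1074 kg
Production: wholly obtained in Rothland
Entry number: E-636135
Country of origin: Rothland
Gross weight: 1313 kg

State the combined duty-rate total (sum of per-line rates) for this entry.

Line A: transformer → X.1; rated 90 kW → X.1.1; for domestic appliances → X.1.1.1. Scheduled 38%. anti-dumping (Westmoor, X.1.1): +34%; total 38% + 34% = 72%. → 72%.
Line B: switchgear unit → X.3; rated 90 W → X.3.2; industrial → X.3.2.1. Scheduled 32%. Isolde agreement on X.2: X.3.2.1 not covered; Isolde agreement on X.3.2.2: X.3.2.1 not covered; Isolde agreement on X.3: RVC < 35%. → 32%.
Line C: switchgear unit → X.3; rated 90 W → X.3.2; for domestic appliances → X.3.2.3. Scheduled 3%. No special measure applies. → 3%.
Line D: insulated cable → X.2; rated 11 kW → X.2.1; for domestic appliances → X.2.1.1. Scheduled 33%. Rothland agreement on X.1.2.1: X.2.1.1 not covered. → 33%.
Sum: 72% + 32% + 3% + 33% = 140%.

140%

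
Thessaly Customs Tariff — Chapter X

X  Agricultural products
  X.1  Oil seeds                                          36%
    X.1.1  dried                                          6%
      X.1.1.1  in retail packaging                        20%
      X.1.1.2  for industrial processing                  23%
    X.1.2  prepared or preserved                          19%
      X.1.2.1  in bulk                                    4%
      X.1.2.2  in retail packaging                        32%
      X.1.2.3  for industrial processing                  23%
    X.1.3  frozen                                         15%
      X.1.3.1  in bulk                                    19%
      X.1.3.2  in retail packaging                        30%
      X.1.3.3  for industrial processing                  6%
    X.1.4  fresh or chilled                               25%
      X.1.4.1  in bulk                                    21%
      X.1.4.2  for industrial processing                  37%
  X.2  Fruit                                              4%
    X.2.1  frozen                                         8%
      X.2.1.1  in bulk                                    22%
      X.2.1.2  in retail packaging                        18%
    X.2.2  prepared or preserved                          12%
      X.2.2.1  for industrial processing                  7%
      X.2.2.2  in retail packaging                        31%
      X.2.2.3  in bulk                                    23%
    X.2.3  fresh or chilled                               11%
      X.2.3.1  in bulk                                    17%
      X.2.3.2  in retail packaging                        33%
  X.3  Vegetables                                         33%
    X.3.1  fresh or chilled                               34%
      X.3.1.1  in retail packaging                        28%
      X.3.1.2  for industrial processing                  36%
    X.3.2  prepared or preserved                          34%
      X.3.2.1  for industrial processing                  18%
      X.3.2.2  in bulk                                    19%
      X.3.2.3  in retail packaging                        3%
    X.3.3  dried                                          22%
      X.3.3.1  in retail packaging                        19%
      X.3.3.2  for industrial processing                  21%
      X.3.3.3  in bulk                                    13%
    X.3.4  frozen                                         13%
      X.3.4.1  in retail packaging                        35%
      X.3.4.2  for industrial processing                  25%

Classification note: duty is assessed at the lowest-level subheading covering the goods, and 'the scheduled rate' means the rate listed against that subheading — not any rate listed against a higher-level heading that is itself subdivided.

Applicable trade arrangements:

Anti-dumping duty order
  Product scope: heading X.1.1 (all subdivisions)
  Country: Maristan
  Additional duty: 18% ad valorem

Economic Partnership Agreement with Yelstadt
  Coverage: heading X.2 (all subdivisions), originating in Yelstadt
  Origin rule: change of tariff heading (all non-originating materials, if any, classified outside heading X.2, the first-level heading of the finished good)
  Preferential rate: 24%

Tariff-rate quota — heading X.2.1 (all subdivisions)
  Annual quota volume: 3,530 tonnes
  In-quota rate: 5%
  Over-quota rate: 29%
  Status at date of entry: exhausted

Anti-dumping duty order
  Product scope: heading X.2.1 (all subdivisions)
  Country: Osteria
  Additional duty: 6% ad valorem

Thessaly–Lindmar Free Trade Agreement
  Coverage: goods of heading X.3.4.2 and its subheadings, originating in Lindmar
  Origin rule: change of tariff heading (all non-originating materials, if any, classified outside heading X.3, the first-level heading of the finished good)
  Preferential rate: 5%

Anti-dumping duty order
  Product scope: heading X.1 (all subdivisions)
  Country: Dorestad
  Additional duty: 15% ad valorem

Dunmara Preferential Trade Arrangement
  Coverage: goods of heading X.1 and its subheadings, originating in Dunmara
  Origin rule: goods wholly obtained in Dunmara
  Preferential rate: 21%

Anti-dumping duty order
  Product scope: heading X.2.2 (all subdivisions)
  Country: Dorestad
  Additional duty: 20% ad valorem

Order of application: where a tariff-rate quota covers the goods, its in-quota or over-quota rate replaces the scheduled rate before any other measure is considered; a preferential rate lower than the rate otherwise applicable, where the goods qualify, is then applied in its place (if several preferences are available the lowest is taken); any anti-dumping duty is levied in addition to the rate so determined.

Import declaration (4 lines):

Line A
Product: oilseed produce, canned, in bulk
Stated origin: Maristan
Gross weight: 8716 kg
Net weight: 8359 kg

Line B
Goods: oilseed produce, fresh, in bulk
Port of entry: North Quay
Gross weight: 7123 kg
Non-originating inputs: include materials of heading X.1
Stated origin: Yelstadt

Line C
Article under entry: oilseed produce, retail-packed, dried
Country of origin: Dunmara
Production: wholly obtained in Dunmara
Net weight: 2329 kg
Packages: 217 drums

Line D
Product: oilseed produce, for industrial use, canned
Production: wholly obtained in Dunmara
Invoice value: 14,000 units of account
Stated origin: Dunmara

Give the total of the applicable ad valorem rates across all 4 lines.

Line A: oilseed → X.1; canned → X.1.2; in bulk → X.1.2.1. Scheduled 4%. No special measure applies. → 4%.
Line B: oilseed → X.1; fresh → X.1.4; in bulk → X.1.4.1. Scheduled 21%. Yelstadt agreement on X.2: X.1.4.1 not covered. → 21%.
Line C: oilseed → X.1; dried → X.1.1; retail-packed → X.1.1.1. Scheduled 20%. Dunmara agreement on X.1: wholly obtained → 21% available; preference 21% not lower than 20% → no reduction. → 20%.
Line D: oilseed → X.1; canned → X.1.2; for industrial use → X.1.2.3. Scheduled 23%. Dunmara agreement on X.1: wholly obtained → 21% available; preferential 21%. → 21%.
Sum: 4% + 21% + 20% + 21% = 66%.

66%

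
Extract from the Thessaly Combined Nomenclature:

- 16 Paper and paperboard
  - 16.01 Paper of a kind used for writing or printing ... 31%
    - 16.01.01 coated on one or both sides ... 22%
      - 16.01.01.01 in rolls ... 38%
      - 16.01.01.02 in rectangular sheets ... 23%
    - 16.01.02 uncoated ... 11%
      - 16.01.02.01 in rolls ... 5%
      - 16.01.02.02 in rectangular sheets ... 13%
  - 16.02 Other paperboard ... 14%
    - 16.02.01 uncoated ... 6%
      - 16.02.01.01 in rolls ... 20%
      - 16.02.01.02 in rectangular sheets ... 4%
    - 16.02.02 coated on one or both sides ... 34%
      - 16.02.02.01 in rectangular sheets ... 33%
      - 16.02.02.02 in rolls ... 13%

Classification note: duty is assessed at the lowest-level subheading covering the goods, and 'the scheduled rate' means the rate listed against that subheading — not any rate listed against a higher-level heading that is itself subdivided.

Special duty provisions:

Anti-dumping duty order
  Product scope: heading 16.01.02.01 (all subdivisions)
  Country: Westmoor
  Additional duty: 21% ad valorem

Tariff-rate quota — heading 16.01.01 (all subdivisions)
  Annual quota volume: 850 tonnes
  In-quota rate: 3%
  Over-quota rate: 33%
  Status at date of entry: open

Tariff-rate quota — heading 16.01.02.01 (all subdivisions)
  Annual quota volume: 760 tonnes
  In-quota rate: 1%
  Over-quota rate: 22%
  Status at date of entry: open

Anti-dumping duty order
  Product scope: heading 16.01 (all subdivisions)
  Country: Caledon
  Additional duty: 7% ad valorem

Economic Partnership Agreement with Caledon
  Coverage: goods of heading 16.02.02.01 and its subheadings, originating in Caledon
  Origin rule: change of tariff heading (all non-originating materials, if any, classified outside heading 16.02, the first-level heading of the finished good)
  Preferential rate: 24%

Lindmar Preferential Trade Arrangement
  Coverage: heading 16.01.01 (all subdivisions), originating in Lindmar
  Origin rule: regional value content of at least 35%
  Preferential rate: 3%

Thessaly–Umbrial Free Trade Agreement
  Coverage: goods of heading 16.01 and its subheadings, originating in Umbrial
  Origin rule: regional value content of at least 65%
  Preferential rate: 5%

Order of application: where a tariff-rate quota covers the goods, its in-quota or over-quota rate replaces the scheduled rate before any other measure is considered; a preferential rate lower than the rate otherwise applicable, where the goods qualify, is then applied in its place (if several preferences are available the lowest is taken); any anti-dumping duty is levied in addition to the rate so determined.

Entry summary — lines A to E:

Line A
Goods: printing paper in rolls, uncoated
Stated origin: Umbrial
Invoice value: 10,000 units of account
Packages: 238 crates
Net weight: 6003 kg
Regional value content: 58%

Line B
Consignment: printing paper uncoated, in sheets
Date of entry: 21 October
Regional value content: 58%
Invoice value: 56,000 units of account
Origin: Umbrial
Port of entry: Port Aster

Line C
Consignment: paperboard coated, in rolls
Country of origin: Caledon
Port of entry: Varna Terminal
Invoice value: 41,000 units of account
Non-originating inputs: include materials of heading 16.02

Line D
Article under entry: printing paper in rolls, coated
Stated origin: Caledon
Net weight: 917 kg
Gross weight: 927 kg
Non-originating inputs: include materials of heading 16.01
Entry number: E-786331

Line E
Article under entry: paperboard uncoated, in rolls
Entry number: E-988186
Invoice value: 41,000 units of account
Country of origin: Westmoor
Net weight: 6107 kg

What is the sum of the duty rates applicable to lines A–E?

Line A: printing paper → 16.01; uncoated → 16.01.02; in rolls → 16.01.02.01. Scheduled 5%. quota on 16.01.02.01 open → in-quota 1%; Umbrial agreement on 16.01: RVC < 65%. → 1%.
Line B: printing paper → 16.01; uncoated → 16.01.02; in sheets → 16.01.02.02. Scheduled 13%. Umbrial agreement on 16.01: RVC < 65%. → 13%.
Line C: paperboard → 16.02; coated → 16.02.02; in rolls → 16.02.02.02. Scheduled 13%. Caledon agreement on 16.02.02.01: 16.02.02.02 not covered. → 13%.
Line D: printing paper → 16.01; coated → 16.01.01; in rolls → 16.01.01.01. Scheduled 38%. quota on 16.01.01 open → in-quota 3%; Caledon agreement on 16.02.02.01: 16.01.01.01 not covered; anti-dumping (Caledon, 16.01): +7%; total 3% + 7% = 10%. → 10%.
Line E: paperboard → 16.02; uncoated → 16.02.01; in rolls → 16.02.01.01. Scheduled 20%. No special measure applies. → 20%.
Sum: 1% + 13% + 13% + 10% + 20% = 57%.

57%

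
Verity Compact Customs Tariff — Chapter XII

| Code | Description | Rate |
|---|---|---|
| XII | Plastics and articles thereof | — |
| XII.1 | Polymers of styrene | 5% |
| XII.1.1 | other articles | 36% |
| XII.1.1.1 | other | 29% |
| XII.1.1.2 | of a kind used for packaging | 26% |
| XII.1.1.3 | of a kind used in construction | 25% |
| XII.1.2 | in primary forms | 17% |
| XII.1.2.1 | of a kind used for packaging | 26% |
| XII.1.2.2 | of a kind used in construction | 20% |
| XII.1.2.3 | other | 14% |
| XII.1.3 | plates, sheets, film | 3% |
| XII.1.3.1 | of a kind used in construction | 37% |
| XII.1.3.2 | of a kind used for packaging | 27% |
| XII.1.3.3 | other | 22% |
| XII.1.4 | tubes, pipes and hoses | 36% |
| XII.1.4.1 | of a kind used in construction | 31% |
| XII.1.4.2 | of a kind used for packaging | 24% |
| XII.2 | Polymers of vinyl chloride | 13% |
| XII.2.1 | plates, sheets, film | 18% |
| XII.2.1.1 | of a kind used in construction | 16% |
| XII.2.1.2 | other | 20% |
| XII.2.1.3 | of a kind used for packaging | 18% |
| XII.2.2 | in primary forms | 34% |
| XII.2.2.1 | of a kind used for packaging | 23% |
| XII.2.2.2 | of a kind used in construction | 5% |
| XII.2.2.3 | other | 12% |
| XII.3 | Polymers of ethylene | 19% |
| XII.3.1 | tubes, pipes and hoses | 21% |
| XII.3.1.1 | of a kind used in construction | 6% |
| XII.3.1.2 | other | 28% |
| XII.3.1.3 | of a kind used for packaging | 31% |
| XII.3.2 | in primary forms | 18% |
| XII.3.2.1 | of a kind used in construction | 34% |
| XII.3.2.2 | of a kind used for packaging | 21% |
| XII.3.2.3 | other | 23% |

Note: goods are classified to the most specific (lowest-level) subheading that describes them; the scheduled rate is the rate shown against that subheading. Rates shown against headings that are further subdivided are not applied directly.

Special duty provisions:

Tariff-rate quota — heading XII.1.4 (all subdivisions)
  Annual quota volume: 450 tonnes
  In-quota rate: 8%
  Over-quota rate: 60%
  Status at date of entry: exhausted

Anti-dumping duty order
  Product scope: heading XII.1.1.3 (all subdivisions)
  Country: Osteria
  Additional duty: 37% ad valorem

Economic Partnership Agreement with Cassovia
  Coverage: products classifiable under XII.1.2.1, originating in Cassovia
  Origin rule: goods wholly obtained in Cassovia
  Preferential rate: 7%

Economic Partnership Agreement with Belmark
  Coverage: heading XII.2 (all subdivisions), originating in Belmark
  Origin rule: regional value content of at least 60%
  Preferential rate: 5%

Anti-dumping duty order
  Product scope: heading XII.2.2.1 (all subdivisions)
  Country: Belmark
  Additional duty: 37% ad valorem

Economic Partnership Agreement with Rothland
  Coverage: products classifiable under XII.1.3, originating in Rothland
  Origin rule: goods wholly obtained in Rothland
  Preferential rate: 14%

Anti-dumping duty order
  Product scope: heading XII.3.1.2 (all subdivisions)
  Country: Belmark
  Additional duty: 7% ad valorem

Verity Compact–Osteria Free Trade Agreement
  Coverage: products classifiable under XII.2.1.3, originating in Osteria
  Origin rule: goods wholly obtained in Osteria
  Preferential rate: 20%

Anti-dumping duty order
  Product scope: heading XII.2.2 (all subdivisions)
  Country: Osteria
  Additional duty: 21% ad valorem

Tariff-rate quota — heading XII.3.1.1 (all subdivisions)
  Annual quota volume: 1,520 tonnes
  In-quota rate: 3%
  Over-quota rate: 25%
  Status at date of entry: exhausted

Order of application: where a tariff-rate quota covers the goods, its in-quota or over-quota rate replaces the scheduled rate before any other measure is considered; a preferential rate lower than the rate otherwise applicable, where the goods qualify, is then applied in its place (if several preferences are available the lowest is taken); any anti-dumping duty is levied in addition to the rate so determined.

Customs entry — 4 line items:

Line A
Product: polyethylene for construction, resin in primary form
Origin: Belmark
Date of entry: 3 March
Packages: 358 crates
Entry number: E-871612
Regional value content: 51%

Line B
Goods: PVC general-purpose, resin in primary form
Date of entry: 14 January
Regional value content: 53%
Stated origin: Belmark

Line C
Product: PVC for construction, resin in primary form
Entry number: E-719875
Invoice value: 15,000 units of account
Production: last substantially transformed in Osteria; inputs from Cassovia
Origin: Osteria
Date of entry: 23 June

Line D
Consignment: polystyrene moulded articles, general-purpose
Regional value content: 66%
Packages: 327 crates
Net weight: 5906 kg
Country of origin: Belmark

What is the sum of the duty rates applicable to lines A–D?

Line A: polyethylene → XII.3; resin in primary form → XII.3.2; for construction → XII.3.2.1. Scheduled 34%. Belmark agreement on XII.2: XII.3.2.1 not covered. → 34%.
Line B: PVC → XII.2; resin in primary form → XII.2.2; general-purpose → XII.2.2.3. Scheduled 12%. Belmark agreement on XII.2: RVC < 60%. → 12%.
Line C: PVC → XII.2; resin in primary form → XII.2.2; for construction → XII.2.2.2. Scheduled 5%. Osteria agreement on XII.2.1.3: XII.2.2.2 not covered; anti-dumping (Osteria, XII.2.2): +21%; total 5% + 21% = 26%. → 26%.
Line D: polystyrene → XII.1; moulded articles → XII.1.1; general-purpose → XII.1.1.1. Scheduled 29%. Belmark agreement on XII.2: XII.1.1.1 not covered. → 29%.
Sum: 34% + 12% + 26% + 29% = 101%.

101%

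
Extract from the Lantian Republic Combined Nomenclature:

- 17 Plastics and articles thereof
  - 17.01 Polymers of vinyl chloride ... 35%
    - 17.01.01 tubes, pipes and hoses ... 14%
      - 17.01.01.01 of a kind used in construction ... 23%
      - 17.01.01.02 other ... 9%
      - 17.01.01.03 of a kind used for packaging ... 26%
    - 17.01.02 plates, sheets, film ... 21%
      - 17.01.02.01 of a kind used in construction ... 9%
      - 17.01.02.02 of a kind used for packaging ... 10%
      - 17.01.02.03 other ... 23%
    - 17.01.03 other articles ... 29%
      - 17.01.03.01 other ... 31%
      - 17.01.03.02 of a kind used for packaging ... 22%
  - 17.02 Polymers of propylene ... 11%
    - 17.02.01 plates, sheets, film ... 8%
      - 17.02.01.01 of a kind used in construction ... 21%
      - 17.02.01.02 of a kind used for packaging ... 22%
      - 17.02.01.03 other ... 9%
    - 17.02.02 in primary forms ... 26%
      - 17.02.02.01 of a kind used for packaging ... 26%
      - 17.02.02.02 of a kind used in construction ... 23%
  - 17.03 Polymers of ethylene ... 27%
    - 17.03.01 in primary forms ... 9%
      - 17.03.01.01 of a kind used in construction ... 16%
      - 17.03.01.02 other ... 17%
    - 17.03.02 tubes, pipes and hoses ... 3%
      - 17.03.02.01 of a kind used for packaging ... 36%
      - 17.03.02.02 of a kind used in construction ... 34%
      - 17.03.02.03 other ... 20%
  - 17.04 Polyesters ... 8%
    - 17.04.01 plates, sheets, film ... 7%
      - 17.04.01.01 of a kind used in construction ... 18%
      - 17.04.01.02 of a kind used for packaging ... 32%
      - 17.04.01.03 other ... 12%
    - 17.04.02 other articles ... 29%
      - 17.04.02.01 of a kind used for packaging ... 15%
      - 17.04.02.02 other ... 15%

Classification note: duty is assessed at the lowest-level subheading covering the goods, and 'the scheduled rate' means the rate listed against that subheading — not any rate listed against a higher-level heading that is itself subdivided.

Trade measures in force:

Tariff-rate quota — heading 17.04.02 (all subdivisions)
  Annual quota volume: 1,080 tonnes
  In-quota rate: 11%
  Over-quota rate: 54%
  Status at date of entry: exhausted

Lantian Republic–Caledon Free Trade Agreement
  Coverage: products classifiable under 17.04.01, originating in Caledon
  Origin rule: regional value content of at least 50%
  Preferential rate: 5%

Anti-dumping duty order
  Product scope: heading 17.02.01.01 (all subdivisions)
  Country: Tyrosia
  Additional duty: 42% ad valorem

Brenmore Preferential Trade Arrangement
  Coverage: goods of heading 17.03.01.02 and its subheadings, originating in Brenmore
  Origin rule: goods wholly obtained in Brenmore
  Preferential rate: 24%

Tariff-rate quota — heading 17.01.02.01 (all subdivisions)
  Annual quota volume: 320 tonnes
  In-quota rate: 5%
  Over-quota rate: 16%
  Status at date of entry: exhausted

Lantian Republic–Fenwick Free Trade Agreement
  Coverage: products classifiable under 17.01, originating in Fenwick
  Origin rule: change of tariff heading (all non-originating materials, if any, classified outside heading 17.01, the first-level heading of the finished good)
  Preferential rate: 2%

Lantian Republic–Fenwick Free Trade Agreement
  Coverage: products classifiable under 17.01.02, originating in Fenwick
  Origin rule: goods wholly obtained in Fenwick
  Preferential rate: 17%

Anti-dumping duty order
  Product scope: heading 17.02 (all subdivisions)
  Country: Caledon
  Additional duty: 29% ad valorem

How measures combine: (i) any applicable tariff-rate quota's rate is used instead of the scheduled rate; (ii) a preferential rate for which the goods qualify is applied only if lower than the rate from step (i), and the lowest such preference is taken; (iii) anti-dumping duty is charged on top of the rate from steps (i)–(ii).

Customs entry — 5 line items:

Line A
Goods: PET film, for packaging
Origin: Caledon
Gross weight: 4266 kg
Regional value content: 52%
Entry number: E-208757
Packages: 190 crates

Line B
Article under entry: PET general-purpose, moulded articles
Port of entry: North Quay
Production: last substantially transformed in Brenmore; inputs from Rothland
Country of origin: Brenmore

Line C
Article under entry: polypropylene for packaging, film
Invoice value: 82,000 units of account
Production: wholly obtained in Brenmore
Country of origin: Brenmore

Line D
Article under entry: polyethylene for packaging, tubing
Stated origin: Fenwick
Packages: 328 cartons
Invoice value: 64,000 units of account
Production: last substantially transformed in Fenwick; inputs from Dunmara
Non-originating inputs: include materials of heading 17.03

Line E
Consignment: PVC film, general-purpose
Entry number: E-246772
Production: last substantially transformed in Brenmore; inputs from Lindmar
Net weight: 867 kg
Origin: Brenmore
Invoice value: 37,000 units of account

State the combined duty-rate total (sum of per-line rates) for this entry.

140%

Line A: PET → 17.04; film → 17.04.01; for packaging → 17.04.01.02. Scheduled 32%. Caledon agreement on 17.04.01: RVC ≥ 50% → 5% available; preferential 5%. → 5%.
Line B: PET → 17.04; moulded articles → 17.04.02; general-purpose → 17.04.02.02. Scheduled 15%. quota on 17.04.02 exhausted → over-quota 54%; Brenmore agreement on 17.03.01.02: 17.04.02.02 not covered. → 54%.
Line C: polypropylene → 17.02; film → 17.02.01; for packaging → 17.02.01.02. Scheduled 22%. Brenmore agreement on 17.03.01.02: 17.02.01.02 not covered. → 22%.
Line D: polyethylene → 17.03; tubing → 17.03.02; for packaging → 17.03.02.01. Scheduled 36%. Fenwick agreement on 17.01: 17.03.02.01 not covered; Fenwick agreement on 17.01.02: 17.03.02.01 not covered. → 36%.
Line E: PVC → 17.01; film → 17.01.02; general-purpose → 17.01.02.03. Scheduled 23%. Brenmore agreement on 17.03.01.02: 17.01.02.03 not covered. → 23%.
Sum: 5% + 54% + 22% + 36% + 23% = 140%.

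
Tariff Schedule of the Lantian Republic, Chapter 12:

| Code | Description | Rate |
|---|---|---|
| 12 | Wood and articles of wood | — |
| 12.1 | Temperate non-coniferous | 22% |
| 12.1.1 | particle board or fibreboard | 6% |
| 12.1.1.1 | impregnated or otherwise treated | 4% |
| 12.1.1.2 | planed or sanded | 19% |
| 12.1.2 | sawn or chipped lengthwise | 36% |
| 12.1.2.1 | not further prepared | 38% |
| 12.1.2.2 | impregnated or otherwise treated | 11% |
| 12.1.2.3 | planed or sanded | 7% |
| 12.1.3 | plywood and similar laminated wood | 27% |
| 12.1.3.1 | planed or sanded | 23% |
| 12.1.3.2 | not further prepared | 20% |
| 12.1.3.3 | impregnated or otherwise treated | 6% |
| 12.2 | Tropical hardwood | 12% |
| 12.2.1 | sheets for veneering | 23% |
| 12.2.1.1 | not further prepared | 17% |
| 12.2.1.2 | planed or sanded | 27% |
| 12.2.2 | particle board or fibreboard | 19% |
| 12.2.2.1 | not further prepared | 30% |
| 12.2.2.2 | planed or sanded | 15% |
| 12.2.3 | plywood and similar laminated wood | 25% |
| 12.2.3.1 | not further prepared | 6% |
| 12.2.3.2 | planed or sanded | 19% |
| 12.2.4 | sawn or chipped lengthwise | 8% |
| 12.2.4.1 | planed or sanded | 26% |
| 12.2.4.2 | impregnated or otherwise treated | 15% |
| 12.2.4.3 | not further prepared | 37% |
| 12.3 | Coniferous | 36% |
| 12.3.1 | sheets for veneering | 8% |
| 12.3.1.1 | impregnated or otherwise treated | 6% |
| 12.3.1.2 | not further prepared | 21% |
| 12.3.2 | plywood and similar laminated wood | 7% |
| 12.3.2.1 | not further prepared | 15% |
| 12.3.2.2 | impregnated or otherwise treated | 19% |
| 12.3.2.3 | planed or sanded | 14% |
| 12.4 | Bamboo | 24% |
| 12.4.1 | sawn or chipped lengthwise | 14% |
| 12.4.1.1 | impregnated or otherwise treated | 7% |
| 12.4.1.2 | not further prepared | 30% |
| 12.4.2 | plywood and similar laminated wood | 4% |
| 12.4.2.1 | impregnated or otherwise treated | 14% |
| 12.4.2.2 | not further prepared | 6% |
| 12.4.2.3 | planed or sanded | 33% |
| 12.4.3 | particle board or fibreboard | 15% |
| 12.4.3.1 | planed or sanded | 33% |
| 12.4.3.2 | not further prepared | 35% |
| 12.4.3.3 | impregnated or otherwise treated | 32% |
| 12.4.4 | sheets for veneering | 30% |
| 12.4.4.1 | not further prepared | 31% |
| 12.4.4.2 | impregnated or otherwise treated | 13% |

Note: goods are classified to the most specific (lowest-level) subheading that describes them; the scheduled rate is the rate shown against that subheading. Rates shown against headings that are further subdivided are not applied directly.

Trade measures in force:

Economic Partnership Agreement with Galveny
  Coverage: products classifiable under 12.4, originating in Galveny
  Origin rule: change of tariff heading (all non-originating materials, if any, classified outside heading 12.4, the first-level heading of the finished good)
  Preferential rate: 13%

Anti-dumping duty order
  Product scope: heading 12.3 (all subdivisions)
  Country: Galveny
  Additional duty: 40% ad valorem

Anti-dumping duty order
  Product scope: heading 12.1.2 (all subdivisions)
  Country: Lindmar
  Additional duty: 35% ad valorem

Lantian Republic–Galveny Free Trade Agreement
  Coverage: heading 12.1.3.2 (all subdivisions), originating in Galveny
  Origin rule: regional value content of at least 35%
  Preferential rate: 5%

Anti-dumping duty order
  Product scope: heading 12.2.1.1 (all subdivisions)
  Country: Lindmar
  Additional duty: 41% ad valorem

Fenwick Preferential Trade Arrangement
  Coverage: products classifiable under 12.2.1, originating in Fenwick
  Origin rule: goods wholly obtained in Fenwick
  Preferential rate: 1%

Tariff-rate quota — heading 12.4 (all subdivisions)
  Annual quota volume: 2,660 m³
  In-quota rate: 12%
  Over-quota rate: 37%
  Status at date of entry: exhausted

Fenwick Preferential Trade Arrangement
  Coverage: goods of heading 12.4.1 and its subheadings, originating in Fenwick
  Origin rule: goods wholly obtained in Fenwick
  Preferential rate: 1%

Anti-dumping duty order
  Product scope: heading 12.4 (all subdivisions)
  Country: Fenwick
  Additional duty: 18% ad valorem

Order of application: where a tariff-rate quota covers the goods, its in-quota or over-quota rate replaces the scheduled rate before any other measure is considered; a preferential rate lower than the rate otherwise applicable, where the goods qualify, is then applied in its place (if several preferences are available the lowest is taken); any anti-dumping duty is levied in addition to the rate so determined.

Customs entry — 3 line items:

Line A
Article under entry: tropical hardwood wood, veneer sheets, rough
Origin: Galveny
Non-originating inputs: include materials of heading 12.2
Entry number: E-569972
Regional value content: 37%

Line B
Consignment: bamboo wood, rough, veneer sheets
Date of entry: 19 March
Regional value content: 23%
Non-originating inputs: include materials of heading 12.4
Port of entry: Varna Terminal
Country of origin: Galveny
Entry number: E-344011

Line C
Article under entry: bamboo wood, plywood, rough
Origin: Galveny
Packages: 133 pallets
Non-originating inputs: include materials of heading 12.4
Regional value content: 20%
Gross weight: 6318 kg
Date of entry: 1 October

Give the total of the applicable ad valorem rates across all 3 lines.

Line A: tropical hardwood → 12.2; veneer sheets → 12.2.1; rough → 12.2.1.1. Scheduled 17%. Galveny agreement on 12.4: 12.2.1.1 not covered; Galveny agreement on 12.1.3.2: 12.2.1.1 not covered. → 17%.
Line B: bamboo → 12.4; veneer sheets → 12.4.4; rough → 12.4.4.1. Scheduled 31%. quota on 12.4 exhausted → over-quota 37%; Galveny agreement on 12.4: CTH not met; Galveny agreement on 12.1.3.2: 12.4.4.1 not covered. → 37%.
Line C: bamboo → 12.4; plywood → 12.4.2; rough → 12.4.2.2. Scheduled 6%. quota on 12.4 exhausted → over-quota 37%; Galveny agreement on 12.4: CTH not met; Galveny agreement on 12.1.3.2: 12.4.2.2 not covered. → 37%.
Sum: 17% + 37% + 37% = 91%.

91%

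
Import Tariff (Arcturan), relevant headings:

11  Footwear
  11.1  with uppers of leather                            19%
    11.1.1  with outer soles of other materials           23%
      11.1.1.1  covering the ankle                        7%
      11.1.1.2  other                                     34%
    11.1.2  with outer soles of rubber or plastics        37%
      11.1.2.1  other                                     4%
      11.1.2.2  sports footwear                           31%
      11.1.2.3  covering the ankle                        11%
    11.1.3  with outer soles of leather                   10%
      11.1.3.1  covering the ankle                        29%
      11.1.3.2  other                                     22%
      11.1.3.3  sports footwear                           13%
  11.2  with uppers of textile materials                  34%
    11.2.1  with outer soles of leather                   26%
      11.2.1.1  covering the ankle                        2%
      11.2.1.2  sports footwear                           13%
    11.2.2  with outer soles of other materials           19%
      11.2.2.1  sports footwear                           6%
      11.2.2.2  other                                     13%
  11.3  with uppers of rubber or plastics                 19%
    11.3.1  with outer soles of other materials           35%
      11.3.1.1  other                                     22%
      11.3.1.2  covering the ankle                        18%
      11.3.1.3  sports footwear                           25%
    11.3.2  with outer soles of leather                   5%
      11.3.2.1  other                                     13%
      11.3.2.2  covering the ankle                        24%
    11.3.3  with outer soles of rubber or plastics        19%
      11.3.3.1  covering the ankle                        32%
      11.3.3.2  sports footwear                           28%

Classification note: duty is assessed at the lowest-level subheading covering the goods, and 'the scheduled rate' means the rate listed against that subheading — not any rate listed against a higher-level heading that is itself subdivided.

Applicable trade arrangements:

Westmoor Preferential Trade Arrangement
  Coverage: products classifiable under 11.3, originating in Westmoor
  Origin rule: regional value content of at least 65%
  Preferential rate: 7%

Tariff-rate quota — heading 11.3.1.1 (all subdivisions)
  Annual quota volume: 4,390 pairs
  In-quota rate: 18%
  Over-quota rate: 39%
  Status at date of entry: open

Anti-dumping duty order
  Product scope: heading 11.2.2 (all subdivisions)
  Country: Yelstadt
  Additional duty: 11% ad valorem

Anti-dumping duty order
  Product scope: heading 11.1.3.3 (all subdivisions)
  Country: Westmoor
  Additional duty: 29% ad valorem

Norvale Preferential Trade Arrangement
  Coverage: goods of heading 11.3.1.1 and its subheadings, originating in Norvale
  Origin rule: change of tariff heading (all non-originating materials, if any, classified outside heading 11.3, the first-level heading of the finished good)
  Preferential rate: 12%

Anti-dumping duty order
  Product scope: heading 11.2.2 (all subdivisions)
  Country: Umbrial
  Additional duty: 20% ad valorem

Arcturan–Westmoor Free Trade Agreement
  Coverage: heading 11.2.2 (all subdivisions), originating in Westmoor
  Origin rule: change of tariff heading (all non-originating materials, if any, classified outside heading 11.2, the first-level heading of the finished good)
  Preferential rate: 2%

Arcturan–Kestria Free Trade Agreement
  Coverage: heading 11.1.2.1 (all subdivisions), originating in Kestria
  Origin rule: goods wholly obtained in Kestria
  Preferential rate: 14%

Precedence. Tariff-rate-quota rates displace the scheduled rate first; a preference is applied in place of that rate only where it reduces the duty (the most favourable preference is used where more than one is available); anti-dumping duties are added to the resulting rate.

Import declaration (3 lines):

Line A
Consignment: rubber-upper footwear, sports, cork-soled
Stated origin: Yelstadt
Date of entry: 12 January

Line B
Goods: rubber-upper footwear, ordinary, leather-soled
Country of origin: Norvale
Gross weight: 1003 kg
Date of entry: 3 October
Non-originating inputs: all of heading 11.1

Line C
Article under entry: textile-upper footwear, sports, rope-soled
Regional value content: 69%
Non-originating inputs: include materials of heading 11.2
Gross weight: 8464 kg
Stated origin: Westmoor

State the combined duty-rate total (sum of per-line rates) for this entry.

Line A: rubber-upper → 11.3; cork-soled → 11.3.1; sports → 11.3.1.3. Scheduled 25%. No special measure applies. → 25%.
Line B: rubber-upper → 11.3; leather-soled → 11.3.2; ordinary → 11.3.2.1. Scheduled 13%. Norvale agreement on 11.3.1.1: 11.3.2.1 not covered. → 13%.
Line C: textile-upper → 11.2; rope-soled → 11.2.2; sports → 11.2.2.1. Scheduled 6%. Westmoor agreement on 11.3: 11.2.2.1 not covered; Westmoor agreement on 11.2.2: CTH not met. → 6%.
Sum: 25% + 13% + 6% = 44%.

44%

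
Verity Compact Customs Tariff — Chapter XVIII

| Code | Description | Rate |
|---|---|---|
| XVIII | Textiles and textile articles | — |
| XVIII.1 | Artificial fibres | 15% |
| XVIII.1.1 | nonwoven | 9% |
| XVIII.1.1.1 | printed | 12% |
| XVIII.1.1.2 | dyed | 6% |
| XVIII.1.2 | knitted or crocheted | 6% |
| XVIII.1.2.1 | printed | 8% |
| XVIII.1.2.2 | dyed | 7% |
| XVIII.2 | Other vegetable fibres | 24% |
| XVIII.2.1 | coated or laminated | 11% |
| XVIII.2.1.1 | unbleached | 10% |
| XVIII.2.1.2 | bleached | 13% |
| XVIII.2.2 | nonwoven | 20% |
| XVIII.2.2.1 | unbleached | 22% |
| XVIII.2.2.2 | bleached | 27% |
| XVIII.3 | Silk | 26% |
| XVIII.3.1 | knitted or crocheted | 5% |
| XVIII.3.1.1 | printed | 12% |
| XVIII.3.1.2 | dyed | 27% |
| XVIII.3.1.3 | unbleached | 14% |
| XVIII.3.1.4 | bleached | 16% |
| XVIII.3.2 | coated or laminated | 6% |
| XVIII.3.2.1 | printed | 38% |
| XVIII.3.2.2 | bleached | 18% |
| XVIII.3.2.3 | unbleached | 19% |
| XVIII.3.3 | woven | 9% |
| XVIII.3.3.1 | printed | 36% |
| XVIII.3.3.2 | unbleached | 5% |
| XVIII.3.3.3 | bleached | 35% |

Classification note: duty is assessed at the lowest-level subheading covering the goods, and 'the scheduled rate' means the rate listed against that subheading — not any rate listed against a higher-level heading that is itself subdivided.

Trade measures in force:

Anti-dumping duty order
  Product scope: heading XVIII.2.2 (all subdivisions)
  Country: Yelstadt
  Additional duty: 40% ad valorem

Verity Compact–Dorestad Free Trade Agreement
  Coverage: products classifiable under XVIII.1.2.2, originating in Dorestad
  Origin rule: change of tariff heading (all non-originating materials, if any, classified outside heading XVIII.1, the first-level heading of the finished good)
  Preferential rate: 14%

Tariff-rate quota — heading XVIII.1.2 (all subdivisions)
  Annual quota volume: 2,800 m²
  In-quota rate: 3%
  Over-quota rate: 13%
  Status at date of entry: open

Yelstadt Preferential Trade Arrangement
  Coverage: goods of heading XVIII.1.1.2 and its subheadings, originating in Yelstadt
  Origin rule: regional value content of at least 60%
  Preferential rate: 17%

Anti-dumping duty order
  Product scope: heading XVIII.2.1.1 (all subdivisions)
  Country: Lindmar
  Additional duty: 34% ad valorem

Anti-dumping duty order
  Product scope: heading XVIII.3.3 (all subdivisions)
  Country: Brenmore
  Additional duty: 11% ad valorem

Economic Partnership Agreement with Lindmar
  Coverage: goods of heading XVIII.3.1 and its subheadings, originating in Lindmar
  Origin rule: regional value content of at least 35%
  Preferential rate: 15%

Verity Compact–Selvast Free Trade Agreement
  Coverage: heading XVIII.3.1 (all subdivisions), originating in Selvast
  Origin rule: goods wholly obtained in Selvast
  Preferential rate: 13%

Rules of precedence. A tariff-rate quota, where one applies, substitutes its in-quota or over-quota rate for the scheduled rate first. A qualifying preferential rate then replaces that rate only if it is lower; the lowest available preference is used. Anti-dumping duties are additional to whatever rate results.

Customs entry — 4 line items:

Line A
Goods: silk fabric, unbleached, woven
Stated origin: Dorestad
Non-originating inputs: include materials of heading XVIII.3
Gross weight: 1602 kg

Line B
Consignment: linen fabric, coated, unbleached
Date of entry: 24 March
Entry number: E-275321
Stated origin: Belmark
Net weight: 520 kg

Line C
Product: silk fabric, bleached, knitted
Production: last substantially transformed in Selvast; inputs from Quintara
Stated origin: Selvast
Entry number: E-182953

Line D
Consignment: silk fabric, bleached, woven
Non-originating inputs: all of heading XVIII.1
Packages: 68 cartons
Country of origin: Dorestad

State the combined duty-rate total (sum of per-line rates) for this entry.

Line A: silk → XVIII.3; woven → XVIII.3.3; unbleached → XVIII.3.3.2. Scheduled 5%. Dorestad agreement on XVIII.1.2.2: XVIII.3.3.2 not covered. → 5%.
Line B: linen → XVIII.2; coated → XVIII.2.1; unbleached → XVIII.2.1.1. Scheduled 10%. No special measure applies. → 10%.
Line C: silk → XVIII.3; knitted → XVIII.3.1; bleached → XVIII.3.1.4. Scheduled 16%. Selvast agreement on XVIII.3.1: not wholly obtained. → 16%.
Line D: silk → XVIII.3; woven → XVIII.3.3; bleached → XVIII.3.3.3. Scheduled 35%. Dorestad agreement on XVIII.1.2.2: XVIII.3.3.3 not covered. → 35%.
Sum: 5% + 10% + 16% + 35% = 66%.

66%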